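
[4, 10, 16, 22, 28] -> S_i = 4 + 6*i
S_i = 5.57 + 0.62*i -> [5.57, 6.19, 6.81, 7.43, 8.05]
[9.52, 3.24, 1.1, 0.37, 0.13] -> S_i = 9.52*0.34^i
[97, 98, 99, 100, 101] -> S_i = 97 + 1*i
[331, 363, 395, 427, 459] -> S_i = 331 + 32*i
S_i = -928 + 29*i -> [-928, -899, -870, -841, -812]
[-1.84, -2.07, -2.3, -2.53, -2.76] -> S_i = -1.84 + -0.23*i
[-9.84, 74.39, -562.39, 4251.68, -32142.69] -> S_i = -9.84*(-7.56)^i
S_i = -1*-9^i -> [-1, 9, -81, 729, -6561]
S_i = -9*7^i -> [-9, -63, -441, -3087, -21609]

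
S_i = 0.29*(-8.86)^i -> [0.29, -2.57, 22.76, -201.7, 1787.03]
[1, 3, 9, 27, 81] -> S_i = 1*3^i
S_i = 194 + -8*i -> [194, 186, 178, 170, 162]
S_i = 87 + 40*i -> [87, 127, 167, 207, 247]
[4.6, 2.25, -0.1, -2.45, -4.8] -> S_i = 4.60 + -2.35*i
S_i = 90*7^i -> [90, 630, 4410, 30870, 216090]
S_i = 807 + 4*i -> [807, 811, 815, 819, 823]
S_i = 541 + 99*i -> [541, 640, 739, 838, 937]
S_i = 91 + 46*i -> [91, 137, 183, 229, 275]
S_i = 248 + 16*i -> [248, 264, 280, 296, 312]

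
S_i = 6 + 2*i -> [6, 8, 10, 12, 14]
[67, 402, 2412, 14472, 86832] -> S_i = 67*6^i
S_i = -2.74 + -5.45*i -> [-2.74, -8.19, -13.64, -19.09, -24.54]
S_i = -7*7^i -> [-7, -49, -343, -2401, -16807]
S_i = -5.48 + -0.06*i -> [-5.48, -5.54, -5.6, -5.66, -5.72]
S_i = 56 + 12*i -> [56, 68, 80, 92, 104]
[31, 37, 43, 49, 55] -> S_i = 31 + 6*i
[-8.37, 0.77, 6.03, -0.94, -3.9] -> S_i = Random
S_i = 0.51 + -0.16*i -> [0.51, 0.35, 0.19, 0.03, -0.13]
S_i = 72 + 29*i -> [72, 101, 130, 159, 188]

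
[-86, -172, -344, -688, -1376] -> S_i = -86*2^i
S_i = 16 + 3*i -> [16, 19, 22, 25, 28]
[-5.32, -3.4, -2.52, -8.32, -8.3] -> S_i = Random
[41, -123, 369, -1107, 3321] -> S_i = 41*-3^i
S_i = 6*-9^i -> [6, -54, 486, -4374, 39366]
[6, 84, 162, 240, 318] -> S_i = 6 + 78*i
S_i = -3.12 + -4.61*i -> [-3.12, -7.73, -12.34, -16.95, -21.56]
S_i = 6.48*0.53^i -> [6.48, 3.43, 1.82, 0.96, 0.51]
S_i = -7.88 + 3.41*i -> [-7.88, -4.47, -1.06, 2.35, 5.76]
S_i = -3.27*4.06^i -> [-3.27, -13.28, -53.9, -218.84, -888.49]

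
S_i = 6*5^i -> [6, 30, 150, 750, 3750]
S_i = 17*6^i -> [17, 102, 612, 3672, 22032]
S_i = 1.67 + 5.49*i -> [1.67, 7.16, 12.65, 18.14, 23.63]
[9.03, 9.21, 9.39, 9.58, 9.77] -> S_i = 9.03*1.02^i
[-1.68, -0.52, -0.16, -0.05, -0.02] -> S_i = -1.68*0.31^i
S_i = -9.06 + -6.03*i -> [-9.06, -15.09, -21.12, -27.15, -33.18]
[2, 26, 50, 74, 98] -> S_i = 2 + 24*i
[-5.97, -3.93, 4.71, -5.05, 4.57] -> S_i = Random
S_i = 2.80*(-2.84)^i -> [2.8, -7.95, 22.58, -64.14, 182.15]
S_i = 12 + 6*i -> [12, 18, 24, 30, 36]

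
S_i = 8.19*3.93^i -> [8.19, 32.19, 126.49, 497.12, 1953.68]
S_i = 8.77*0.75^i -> [8.77, 6.58, 4.93, 3.7, 2.77]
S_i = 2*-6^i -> [2, -12, 72, -432, 2592]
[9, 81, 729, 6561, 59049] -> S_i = 9*9^i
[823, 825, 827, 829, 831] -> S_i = 823 + 2*i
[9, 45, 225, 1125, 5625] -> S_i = 9*5^i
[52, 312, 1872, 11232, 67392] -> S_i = 52*6^i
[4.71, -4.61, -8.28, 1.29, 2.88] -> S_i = Random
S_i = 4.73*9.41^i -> [4.73, 44.51, 418.83, 3941.21, 37086.82]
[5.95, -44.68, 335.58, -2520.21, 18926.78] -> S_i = 5.95*(-7.51)^i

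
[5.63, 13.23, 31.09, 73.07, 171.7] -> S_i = 5.63*2.35^i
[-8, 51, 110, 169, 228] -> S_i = -8 + 59*i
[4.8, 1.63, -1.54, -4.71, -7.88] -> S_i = 4.80 + -3.17*i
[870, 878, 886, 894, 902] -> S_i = 870 + 8*i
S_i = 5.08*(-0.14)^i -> [5.08, -0.71, 0.1, -0.01, 0.0]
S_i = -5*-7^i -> [-5, 35, -245, 1715, -12005]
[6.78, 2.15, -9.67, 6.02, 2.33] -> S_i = Random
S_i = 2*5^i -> [2, 10, 50, 250, 1250]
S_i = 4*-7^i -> [4, -28, 196, -1372, 9604]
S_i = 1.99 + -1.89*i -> [1.99, 0.1, -1.79, -3.68, -5.57]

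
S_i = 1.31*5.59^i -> [1.31, 7.32, 40.94, 228.83, 1279.14]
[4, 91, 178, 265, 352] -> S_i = 4 + 87*i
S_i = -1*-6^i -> [-1, 6, -36, 216, -1296]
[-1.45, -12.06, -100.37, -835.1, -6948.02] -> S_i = -1.45*8.32^i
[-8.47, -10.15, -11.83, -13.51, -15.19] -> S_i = -8.47 + -1.68*i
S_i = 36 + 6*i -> [36, 42, 48, 54, 60]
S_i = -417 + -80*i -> [-417, -497, -577, -657, -737]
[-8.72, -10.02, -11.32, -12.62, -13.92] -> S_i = -8.72 + -1.30*i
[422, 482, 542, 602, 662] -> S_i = 422 + 60*i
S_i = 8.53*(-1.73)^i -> [8.53, -14.76, 25.53, -44.17, 76.41]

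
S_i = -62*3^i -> [-62, -186, -558, -1674, -5022]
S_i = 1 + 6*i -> [1, 7, 13, 19, 25]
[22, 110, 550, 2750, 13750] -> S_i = 22*5^i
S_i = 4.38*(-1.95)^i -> [4.38, -8.54, 16.65, -32.48, 63.33]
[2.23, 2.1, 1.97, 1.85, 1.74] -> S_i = 2.23*0.94^i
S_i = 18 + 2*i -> [18, 20, 22, 24, 26]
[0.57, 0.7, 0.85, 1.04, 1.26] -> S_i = 0.57*1.22^i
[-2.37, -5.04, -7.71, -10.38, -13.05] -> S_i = -2.37 + -2.67*i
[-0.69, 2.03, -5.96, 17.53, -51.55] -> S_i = -0.69*(-2.94)^i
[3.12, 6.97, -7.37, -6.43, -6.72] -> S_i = Random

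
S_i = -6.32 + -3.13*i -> [-6.32, -9.45, -12.58, -15.71, -18.84]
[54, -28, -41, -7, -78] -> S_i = Random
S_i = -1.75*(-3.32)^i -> [-1.75, 5.81, -19.29, 64.04, -212.61]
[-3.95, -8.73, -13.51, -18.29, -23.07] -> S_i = -3.95 + -4.78*i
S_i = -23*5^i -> [-23, -115, -575, -2875, -14375]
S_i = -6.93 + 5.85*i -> [-6.93, -1.08, 4.77, 10.62, 16.47]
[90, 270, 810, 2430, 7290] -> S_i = 90*3^i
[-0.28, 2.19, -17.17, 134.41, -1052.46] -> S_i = -0.28*(-7.83)^i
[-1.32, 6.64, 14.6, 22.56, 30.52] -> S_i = -1.32 + 7.96*i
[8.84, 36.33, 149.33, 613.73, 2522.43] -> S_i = 8.84*4.11^i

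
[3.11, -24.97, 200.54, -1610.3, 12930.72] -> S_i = 3.11*(-8.03)^i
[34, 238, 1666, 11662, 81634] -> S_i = 34*7^i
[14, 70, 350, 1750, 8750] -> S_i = 14*5^i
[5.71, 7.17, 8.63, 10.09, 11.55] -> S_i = 5.71 + 1.46*i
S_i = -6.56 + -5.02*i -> [-6.56, -11.58, -16.6, -21.62, -26.64]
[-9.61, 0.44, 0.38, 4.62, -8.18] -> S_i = Random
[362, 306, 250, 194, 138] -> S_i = 362 + -56*i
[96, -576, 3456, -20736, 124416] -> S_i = 96*-6^i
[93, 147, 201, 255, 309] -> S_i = 93 + 54*i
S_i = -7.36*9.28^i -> [-7.36, -68.3, -633.83, -5881.96, -54584.55]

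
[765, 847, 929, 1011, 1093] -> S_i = 765 + 82*i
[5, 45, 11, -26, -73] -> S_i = Random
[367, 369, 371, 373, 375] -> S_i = 367 + 2*i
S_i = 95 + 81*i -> [95, 176, 257, 338, 419]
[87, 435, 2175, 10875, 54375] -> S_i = 87*5^i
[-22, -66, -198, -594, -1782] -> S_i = -22*3^i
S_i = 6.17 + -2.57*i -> [6.17, 3.6, 1.03, -1.54, -4.11]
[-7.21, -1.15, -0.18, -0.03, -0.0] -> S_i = -7.21*0.16^i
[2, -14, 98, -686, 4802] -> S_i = 2*-7^i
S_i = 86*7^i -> [86, 602, 4214, 29498, 206486]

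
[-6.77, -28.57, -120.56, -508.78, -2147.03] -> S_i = -6.77*4.22^i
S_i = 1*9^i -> [1, 9, 81, 729, 6561]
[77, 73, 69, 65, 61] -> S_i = 77 + -4*i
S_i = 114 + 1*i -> [114, 115, 116, 117, 118]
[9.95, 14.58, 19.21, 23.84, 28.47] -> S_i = 9.95 + 4.63*i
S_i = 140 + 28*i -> [140, 168, 196, 224, 252]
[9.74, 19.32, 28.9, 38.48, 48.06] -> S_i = 9.74 + 9.58*i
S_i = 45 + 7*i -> [45, 52, 59, 66, 73]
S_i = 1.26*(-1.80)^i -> [1.26, -2.27, 4.08, -7.35, 13.23]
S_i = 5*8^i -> [5, 40, 320, 2560, 20480]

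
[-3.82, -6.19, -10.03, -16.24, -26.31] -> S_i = -3.82*1.62^i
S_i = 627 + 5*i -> [627, 632, 637, 642, 647]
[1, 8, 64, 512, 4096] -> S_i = 1*8^i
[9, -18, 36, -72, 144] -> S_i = 9*-2^i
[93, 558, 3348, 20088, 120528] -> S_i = 93*6^i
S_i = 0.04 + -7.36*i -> [0.04, -7.32, -14.68, -22.04, -29.4]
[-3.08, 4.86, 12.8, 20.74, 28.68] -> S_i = -3.08 + 7.94*i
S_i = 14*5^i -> [14, 70, 350, 1750, 8750]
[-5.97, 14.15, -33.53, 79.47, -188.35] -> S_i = -5.97*(-2.37)^i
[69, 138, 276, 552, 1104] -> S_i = 69*2^i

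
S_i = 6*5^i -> [6, 30, 150, 750, 3750]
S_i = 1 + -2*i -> [1, -1, -3, -5, -7]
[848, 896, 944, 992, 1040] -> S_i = 848 + 48*i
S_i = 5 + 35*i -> [5, 40, 75, 110, 145]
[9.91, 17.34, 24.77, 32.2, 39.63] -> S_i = 9.91 + 7.43*i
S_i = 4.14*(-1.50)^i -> [4.14, -6.21, 9.32, -13.97, 20.96]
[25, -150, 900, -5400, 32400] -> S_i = 25*-6^i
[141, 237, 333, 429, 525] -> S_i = 141 + 96*i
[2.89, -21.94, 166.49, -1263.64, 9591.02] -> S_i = 2.89*(-7.59)^i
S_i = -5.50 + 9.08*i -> [-5.5, 3.58, 12.66, 21.74, 30.82]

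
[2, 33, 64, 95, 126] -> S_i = 2 + 31*i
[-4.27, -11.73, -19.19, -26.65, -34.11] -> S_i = -4.27 + -7.46*i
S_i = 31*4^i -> [31, 124, 496, 1984, 7936]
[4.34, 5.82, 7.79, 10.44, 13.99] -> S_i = 4.34*1.34^i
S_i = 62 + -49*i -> [62, 13, -36, -85, -134]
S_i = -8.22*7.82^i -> [-8.22, -64.28, -502.67, -3930.9, -30739.64]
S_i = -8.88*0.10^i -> [-8.88, -0.89, -0.09, -0.01, -0.0]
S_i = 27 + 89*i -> [27, 116, 205, 294, 383]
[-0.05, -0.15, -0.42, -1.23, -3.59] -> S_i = -0.05*2.91^i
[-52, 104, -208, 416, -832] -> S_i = -52*-2^i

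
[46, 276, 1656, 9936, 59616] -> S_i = 46*6^i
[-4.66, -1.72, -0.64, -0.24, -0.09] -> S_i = -4.66*0.37^i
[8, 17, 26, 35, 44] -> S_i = 8 + 9*i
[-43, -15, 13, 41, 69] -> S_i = -43 + 28*i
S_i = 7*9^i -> [7, 63, 567, 5103, 45927]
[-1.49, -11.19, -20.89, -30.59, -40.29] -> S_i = -1.49 + -9.70*i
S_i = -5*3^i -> [-5, -15, -45, -135, -405]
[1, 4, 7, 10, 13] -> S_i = 1 + 3*i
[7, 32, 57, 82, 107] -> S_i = 7 + 25*i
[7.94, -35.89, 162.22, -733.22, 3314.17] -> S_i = 7.94*(-4.52)^i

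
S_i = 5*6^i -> [5, 30, 180, 1080, 6480]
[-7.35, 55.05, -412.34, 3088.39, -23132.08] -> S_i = -7.35*(-7.49)^i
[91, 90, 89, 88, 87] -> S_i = 91 + -1*i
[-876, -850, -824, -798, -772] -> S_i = -876 + 26*i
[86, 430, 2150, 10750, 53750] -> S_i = 86*5^i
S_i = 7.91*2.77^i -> [7.91, 21.91, 60.69, 168.12, 465.69]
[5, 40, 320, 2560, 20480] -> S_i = 5*8^i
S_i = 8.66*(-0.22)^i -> [8.66, -1.91, 0.42, -0.09, 0.02]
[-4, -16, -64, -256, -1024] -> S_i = -4*4^i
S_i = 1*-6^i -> [1, -6, 36, -216, 1296]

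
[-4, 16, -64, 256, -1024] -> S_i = -4*-4^i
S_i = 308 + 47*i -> [308, 355, 402, 449, 496]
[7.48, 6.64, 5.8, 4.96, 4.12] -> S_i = 7.48 + -0.84*i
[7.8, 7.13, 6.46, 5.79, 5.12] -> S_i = 7.80 + -0.67*i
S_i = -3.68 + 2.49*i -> [-3.68, -1.19, 1.3, 3.79, 6.28]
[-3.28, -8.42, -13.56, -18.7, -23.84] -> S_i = -3.28 + -5.14*i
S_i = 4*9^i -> [4, 36, 324, 2916, 26244]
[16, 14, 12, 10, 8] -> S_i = 16 + -2*i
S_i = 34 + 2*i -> [34, 36, 38, 40, 42]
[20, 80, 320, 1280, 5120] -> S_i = 20*4^i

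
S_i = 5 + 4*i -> [5, 9, 13, 17, 21]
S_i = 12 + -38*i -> [12, -26, -64, -102, -140]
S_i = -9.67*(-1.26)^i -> [-9.67, 12.18, -15.35, 19.34, -24.37]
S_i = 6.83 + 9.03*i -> [6.83, 15.86, 24.89, 33.92, 42.95]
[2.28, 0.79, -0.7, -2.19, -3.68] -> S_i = 2.28 + -1.49*i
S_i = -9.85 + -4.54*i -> [-9.85, -14.39, -18.93, -23.47, -28.01]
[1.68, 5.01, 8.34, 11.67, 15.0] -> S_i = 1.68 + 3.33*i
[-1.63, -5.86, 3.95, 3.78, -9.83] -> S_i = Random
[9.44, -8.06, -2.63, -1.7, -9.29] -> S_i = Random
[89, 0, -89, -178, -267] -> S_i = 89 + -89*i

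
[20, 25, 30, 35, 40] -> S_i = 20 + 5*i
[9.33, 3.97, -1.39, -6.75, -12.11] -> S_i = 9.33 + -5.36*i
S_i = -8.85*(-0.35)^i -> [-8.85, 3.1, -1.08, 0.38, -0.13]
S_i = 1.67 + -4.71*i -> [1.67, -3.04, -7.75, -12.46, -17.17]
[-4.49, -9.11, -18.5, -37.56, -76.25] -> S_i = -4.49*2.03^i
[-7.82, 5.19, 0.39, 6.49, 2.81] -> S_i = Random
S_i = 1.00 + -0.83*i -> [1.0, 0.17, -0.66, -1.49, -2.32]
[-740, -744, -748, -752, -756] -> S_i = -740 + -4*i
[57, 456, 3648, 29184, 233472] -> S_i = 57*8^i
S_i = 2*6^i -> [2, 12, 72, 432, 2592]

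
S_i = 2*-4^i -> [2, -8, 32, -128, 512]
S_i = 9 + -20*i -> [9, -11, -31, -51, -71]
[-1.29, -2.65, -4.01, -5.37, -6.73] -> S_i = -1.29 + -1.36*i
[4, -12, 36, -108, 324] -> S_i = 4*-3^i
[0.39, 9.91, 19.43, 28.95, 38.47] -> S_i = 0.39 + 9.52*i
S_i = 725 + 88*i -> [725, 813, 901, 989, 1077]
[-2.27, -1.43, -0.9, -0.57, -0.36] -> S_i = -2.27*0.63^i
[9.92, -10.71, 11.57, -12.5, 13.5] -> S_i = 9.92*(-1.08)^i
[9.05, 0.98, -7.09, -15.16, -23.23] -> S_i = 9.05 + -8.07*i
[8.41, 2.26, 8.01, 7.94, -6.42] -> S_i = Random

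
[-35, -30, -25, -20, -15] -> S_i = -35 + 5*i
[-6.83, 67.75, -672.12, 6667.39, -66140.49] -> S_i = -6.83*(-9.92)^i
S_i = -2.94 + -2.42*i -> [-2.94, -5.36, -7.78, -10.2, -12.62]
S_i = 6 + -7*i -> [6, -1, -8, -15, -22]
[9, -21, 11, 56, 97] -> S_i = Random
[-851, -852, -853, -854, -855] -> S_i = -851 + -1*i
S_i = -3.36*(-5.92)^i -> [-3.36, 19.89, -117.76, 697.11, -4126.92]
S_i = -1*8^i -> [-1, -8, -64, -512, -4096]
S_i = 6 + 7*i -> [6, 13, 20, 27, 34]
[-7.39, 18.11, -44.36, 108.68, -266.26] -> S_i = -7.39*(-2.45)^i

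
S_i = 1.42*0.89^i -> [1.42, 1.26, 1.12, 1.0, 0.89]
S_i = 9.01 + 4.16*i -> [9.01, 13.17, 17.33, 21.49, 25.65]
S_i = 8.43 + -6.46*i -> [8.43, 1.97, -4.49, -10.95, -17.41]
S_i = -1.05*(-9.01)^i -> [-1.05, 9.46, -85.24, 768.0, -6919.72]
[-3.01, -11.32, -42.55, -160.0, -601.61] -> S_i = -3.01*3.76^i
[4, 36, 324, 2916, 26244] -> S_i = 4*9^i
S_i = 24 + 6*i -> [24, 30, 36, 42, 48]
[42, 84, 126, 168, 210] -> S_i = 42 + 42*i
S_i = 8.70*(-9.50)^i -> [8.7, -82.65, 785.18, -7459.16, 70862.04]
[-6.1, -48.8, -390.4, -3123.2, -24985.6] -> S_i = -6.10*8.00^i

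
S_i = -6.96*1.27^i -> [-6.96, -8.84, -11.23, -14.26, -18.11]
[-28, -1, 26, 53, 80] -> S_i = -28 + 27*i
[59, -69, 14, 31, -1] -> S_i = Random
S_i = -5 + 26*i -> [-5, 21, 47, 73, 99]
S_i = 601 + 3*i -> [601, 604, 607, 610, 613]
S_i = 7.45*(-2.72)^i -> [7.45, -20.26, 55.12, -149.92, 407.79]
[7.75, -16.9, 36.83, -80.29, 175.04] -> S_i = 7.75*(-2.18)^i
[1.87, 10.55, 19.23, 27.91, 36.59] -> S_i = 1.87 + 8.68*i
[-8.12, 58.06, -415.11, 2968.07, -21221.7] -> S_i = -8.12*(-7.15)^i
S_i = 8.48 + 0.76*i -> [8.48, 9.24, 10.0, 10.76, 11.52]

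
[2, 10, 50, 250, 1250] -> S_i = 2*5^i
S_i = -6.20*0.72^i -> [-6.2, -4.46, -3.21, -2.31, -1.67]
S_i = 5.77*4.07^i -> [5.77, 23.48, 95.58, 389.01, 1583.26]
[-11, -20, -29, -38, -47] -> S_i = -11 + -9*i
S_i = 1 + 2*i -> [1, 3, 5, 7, 9]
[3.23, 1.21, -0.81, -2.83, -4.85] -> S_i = 3.23 + -2.02*i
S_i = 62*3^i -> [62, 186, 558, 1674, 5022]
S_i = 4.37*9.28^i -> [4.37, 40.55, 376.34, 3492.41, 32409.58]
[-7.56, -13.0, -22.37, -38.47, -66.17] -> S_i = -7.56*1.72^i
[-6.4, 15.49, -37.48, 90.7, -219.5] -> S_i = -6.40*(-2.42)^i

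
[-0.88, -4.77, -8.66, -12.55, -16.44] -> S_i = -0.88 + -3.89*i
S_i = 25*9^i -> [25, 225, 2025, 18225, 164025]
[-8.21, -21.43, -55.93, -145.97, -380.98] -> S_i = -8.21*2.61^i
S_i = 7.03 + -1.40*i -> [7.03, 5.63, 4.23, 2.83, 1.43]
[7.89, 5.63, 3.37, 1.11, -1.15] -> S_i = 7.89 + -2.26*i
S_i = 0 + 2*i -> [0, 2, 4, 6, 8]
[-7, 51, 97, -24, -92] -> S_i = Random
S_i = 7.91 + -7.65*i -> [7.91, 0.26, -7.39, -15.04, -22.69]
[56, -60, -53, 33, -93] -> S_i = Random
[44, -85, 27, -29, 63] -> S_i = Random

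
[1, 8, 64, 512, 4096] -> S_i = 1*8^i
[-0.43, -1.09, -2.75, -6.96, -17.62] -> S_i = -0.43*2.53^i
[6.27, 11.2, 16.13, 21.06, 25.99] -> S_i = 6.27 + 4.93*i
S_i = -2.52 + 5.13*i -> [-2.52, 2.61, 7.74, 12.87, 18.0]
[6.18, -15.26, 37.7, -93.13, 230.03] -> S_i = 6.18*(-2.47)^i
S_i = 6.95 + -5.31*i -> [6.95, 1.64, -3.67, -8.98, -14.29]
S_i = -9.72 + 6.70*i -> [-9.72, -3.02, 3.68, 10.38, 17.08]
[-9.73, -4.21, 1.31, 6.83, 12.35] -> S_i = -9.73 + 5.52*i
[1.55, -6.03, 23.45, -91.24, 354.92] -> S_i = 1.55*(-3.89)^i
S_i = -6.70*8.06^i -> [-6.7, -54.0, -435.26, -3508.16, -28275.8]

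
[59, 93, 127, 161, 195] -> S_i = 59 + 34*i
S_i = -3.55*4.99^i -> [-3.55, -17.71, -88.4, -441.09, -2201.05]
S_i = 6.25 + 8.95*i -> [6.25, 15.2, 24.15, 33.1, 42.05]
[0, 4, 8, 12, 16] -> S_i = 0 + 4*i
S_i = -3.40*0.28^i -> [-3.4, -0.95, -0.27, -0.07, -0.02]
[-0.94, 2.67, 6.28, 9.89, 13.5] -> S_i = -0.94 + 3.61*i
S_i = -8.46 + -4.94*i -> [-8.46, -13.4, -18.34, -23.28, -28.22]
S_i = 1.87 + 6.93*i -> [1.87, 8.8, 15.73, 22.66, 29.59]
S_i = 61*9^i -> [61, 549, 4941, 44469, 400221]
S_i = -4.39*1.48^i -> [-4.39, -6.5, -9.62, -14.23, -21.06]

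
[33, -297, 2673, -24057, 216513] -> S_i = 33*-9^i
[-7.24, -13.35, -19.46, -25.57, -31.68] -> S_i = -7.24 + -6.11*i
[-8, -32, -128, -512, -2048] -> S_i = -8*4^i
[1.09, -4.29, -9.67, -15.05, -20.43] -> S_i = 1.09 + -5.38*i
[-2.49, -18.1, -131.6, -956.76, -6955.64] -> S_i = -2.49*7.27^i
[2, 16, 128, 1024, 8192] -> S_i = 2*8^i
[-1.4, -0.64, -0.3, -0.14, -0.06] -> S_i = -1.40*0.46^i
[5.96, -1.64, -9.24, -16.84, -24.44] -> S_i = 5.96 + -7.60*i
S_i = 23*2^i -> [23, 46, 92, 184, 368]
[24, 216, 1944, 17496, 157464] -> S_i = 24*9^i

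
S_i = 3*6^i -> [3, 18, 108, 648, 3888]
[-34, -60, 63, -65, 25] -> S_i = Random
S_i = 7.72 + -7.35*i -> [7.72, 0.37, -6.98, -14.33, -21.68]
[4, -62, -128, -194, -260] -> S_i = 4 + -66*i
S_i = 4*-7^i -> [4, -28, 196, -1372, 9604]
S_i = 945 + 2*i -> [945, 947, 949, 951, 953]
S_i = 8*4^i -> [8, 32, 128, 512, 2048]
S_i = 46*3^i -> [46, 138, 414, 1242, 3726]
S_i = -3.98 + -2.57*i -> [-3.98, -6.55, -9.12, -11.69, -14.26]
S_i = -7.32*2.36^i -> [-7.32, -17.28, -40.77, -96.22, -227.07]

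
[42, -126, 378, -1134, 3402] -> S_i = 42*-3^i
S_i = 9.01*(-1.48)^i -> [9.01, -13.33, 19.74, -29.21, 43.23]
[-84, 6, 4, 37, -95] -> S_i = Random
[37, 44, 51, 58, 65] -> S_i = 37 + 7*i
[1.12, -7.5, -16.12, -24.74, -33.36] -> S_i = 1.12 + -8.62*i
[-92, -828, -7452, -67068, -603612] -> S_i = -92*9^i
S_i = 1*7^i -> [1, 7, 49, 343, 2401]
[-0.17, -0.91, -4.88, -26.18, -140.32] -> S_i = -0.17*5.36^i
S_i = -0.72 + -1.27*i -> [-0.72, -1.99, -3.26, -4.53, -5.8]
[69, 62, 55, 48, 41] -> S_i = 69 + -7*i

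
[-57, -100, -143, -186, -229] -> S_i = -57 + -43*i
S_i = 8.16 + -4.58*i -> [8.16, 3.58, -1.0, -5.58, -10.16]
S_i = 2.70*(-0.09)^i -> [2.7, -0.24, 0.02, -0.0, 0.0]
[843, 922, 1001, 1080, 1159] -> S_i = 843 + 79*i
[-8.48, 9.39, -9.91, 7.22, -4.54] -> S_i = Random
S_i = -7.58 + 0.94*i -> [-7.58, -6.64, -5.7, -4.76, -3.82]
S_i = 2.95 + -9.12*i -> [2.95, -6.17, -15.29, -24.41, -33.53]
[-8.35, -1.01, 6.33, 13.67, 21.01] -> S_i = -8.35 + 7.34*i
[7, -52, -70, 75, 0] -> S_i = Random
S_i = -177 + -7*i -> [-177, -184, -191, -198, -205]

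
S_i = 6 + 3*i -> [6, 9, 12, 15, 18]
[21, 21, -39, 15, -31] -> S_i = Random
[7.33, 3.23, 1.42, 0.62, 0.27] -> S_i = 7.33*0.44^i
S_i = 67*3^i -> [67, 201, 603, 1809, 5427]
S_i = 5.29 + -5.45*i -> [5.29, -0.16, -5.61, -11.06, -16.51]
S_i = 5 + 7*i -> [5, 12, 19, 26, 33]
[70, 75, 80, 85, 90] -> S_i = 70 + 5*i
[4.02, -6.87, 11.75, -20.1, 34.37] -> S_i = 4.02*(-1.71)^i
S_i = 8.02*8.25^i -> [8.02, 66.16, 545.86, 4503.36, 37152.68]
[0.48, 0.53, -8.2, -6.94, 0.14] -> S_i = Random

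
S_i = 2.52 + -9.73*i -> [2.52, -7.21, -16.94, -26.67, -36.4]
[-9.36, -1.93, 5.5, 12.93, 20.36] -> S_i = -9.36 + 7.43*i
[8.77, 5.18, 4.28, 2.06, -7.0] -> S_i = Random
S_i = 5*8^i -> [5, 40, 320, 2560, 20480]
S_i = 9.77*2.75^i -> [9.77, 26.87, 73.89, 203.19, 558.76]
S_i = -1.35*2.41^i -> [-1.35, -3.25, -7.84, -18.9, -45.54]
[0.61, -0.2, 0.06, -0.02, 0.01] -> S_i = 0.61*(-0.32)^i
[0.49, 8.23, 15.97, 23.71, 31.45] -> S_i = 0.49 + 7.74*i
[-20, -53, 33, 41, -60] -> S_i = Random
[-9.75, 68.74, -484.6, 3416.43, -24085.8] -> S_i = -9.75*(-7.05)^i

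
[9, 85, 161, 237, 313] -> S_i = 9 + 76*i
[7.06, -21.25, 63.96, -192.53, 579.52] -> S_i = 7.06*(-3.01)^i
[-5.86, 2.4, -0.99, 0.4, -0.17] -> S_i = -5.86*(-0.41)^i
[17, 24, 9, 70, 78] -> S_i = Random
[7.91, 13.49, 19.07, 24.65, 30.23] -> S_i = 7.91 + 5.58*i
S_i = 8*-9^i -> [8, -72, 648, -5832, 52488]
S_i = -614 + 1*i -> [-614, -613, -612, -611, -610]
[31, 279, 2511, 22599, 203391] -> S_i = 31*9^i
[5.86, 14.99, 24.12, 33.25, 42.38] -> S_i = 5.86 + 9.13*i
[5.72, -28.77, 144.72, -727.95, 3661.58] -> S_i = 5.72*(-5.03)^i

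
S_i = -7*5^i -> [-7, -35, -175, -875, -4375]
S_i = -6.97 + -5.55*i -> [-6.97, -12.52, -18.07, -23.62, -29.17]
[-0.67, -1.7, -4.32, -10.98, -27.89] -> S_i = -0.67*2.54^i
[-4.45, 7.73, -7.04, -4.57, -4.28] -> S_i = Random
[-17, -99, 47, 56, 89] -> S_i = Random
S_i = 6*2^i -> [6, 12, 24, 48, 96]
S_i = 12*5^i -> [12, 60, 300, 1500, 7500]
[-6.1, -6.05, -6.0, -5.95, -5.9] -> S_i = -6.10 + 0.05*i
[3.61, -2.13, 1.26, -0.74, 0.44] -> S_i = 3.61*(-0.59)^i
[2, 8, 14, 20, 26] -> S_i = 2 + 6*i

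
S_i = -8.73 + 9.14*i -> [-8.73, 0.41, 9.55, 18.69, 27.83]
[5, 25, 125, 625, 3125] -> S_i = 5*5^i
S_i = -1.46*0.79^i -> [-1.46, -1.15, -0.91, -0.72, -0.57]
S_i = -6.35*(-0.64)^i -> [-6.35, 4.06, -2.6, 1.66, -1.07]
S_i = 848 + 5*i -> [848, 853, 858, 863, 868]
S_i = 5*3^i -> [5, 15, 45, 135, 405]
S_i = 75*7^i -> [75, 525, 3675, 25725, 180075]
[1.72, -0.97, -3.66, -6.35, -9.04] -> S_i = 1.72 + -2.69*i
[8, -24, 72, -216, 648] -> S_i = 8*-3^i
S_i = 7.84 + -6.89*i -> [7.84, 0.95, -5.94, -12.83, -19.72]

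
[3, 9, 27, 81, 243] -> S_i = 3*3^i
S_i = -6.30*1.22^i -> [-6.3, -7.69, -9.38, -11.44, -13.96]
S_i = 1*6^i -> [1, 6, 36, 216, 1296]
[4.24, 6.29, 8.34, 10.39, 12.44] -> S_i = 4.24 + 2.05*i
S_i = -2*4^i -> [-2, -8, -32, -128, -512]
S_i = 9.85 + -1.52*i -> [9.85, 8.33, 6.81, 5.29, 3.77]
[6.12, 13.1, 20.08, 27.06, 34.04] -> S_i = 6.12 + 6.98*i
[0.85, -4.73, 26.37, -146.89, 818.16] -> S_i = 0.85*(-5.57)^i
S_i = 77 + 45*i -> [77, 122, 167, 212, 257]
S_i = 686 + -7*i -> [686, 679, 672, 665, 658]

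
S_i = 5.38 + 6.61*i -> [5.38, 11.99, 18.6, 25.21, 31.82]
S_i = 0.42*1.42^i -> [0.42, 0.6, 0.85, 1.2, 1.71]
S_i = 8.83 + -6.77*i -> [8.83, 2.06, -4.71, -11.48, -18.25]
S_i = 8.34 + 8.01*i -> [8.34, 16.35, 24.36, 32.37, 40.38]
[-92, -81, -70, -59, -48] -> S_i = -92 + 11*i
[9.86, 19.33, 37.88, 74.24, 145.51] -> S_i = 9.86*1.96^i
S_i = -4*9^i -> [-4, -36, -324, -2916, -26244]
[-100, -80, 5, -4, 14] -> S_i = Random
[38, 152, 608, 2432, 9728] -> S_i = 38*4^i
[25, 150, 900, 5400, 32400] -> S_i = 25*6^i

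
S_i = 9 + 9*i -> [9, 18, 27, 36, 45]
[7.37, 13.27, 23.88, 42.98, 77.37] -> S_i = 7.37*1.80^i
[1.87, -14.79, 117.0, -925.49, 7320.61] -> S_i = 1.87*(-7.91)^i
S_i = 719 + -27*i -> [719, 692, 665, 638, 611]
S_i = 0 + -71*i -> [0, -71, -142, -213, -284]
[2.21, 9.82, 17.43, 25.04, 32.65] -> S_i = 2.21 + 7.61*i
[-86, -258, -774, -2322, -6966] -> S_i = -86*3^i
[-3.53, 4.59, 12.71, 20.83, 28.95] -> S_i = -3.53 + 8.12*i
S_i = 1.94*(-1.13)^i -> [1.94, -2.19, 2.48, -2.8, 3.16]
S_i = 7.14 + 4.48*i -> [7.14, 11.62, 16.1, 20.58, 25.06]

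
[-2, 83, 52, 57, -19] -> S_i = Random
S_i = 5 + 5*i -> [5, 10, 15, 20, 25]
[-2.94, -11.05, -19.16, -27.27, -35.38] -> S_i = -2.94 + -8.11*i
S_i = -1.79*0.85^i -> [-1.79, -1.52, -1.29, -1.1, -0.93]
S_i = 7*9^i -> [7, 63, 567, 5103, 45927]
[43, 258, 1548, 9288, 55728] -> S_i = 43*6^i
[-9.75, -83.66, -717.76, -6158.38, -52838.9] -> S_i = -9.75*8.58^i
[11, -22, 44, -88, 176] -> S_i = 11*-2^i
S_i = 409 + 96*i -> [409, 505, 601, 697, 793]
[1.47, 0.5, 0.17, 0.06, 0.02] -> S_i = 1.47*0.34^i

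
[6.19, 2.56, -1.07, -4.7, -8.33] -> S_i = 6.19 + -3.63*i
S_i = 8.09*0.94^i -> [8.09, 7.6, 7.15, 6.72, 6.32]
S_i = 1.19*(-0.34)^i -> [1.19, -0.4, 0.14, -0.05, 0.02]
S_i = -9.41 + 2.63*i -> [-9.41, -6.78, -4.15, -1.52, 1.11]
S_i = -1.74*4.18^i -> [-1.74, -7.27, -30.4, -127.08, -531.2]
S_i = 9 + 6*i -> [9, 15, 21, 27, 33]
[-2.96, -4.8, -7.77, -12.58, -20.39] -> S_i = -2.96*1.62^i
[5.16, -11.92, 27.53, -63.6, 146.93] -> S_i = 5.16*(-2.31)^i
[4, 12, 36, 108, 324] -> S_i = 4*3^i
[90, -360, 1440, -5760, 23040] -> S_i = 90*-4^i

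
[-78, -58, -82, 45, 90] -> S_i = Random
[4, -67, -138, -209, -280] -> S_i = 4 + -71*i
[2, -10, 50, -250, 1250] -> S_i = 2*-5^i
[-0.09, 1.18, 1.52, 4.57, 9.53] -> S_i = Random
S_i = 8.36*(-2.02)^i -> [8.36, -16.89, 34.11, -68.91, 139.19]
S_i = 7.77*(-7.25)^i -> [7.77, -56.33, 408.41, -2960.98, 21467.08]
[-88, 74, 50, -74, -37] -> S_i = Random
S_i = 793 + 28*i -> [793, 821, 849, 877, 905]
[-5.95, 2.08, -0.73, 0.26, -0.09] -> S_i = -5.95*(-0.35)^i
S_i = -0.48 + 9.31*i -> [-0.48, 8.83, 18.14, 27.45, 36.76]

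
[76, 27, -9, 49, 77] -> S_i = Random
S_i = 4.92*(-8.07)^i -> [4.92, -39.7, 320.41, -2585.75, 20866.96]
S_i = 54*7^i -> [54, 378, 2646, 18522, 129654]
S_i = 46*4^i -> [46, 184, 736, 2944, 11776]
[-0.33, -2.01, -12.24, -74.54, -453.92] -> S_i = -0.33*6.09^i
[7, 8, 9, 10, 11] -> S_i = 7 + 1*i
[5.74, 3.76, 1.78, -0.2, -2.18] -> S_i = 5.74 + -1.98*i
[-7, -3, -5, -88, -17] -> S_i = Random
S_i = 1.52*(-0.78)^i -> [1.52, -1.19, 0.92, -0.72, 0.56]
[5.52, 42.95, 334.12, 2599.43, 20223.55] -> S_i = 5.52*7.78^i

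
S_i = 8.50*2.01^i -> [8.5, 17.08, 34.34, 69.03, 138.74]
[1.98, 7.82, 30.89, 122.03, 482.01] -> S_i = 1.98*3.95^i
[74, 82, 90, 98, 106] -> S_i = 74 + 8*i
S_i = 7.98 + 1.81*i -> [7.98, 9.79, 11.6, 13.41, 15.22]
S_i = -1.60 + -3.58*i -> [-1.6, -5.18, -8.76, -12.34, -15.92]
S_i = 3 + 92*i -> [3, 95, 187, 279, 371]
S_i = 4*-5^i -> [4, -20, 100, -500, 2500]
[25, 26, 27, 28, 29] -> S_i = 25 + 1*i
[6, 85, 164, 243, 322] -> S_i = 6 + 79*i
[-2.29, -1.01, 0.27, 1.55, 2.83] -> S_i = -2.29 + 1.28*i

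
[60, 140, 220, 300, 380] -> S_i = 60 + 80*i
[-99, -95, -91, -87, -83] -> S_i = -99 + 4*i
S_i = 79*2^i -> [79, 158, 316, 632, 1264]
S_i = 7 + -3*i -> [7, 4, 1, -2, -5]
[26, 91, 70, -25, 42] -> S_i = Random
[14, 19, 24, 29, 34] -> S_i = 14 + 5*i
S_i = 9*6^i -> [9, 54, 324, 1944, 11664]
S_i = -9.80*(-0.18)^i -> [-9.8, 1.76, -0.32, 0.06, -0.01]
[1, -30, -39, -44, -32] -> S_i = Random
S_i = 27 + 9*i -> [27, 36, 45, 54, 63]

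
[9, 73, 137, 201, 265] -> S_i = 9 + 64*i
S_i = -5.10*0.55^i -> [-5.1, -2.8, -1.54, -0.85, -0.47]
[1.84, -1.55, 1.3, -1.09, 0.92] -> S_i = 1.84*(-0.84)^i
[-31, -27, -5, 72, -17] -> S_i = Random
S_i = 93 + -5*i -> [93, 88, 83, 78, 73]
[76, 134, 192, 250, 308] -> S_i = 76 + 58*i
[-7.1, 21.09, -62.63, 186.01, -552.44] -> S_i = -7.10*(-2.97)^i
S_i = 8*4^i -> [8, 32, 128, 512, 2048]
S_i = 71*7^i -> [71, 497, 3479, 24353, 170471]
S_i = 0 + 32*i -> [0, 32, 64, 96, 128]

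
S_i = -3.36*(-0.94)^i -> [-3.36, 3.16, -2.97, 2.79, -2.62]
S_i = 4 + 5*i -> [4, 9, 14, 19, 24]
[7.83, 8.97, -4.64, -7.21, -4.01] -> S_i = Random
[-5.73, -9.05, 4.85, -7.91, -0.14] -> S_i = Random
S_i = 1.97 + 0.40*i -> [1.97, 2.37, 2.77, 3.17, 3.57]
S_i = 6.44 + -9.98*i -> [6.44, -3.54, -13.52, -23.5, -33.48]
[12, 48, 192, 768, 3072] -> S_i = 12*4^i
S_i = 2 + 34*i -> [2, 36, 70, 104, 138]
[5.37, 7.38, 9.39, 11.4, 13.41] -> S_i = 5.37 + 2.01*i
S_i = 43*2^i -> [43, 86, 172, 344, 688]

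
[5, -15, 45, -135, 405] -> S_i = 5*-3^i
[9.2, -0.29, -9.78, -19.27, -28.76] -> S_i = 9.20 + -9.49*i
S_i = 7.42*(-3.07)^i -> [7.42, -22.78, 69.93, -214.69, 659.11]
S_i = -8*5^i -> [-8, -40, -200, -1000, -5000]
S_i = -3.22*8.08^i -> [-3.22, -26.02, -210.22, -1698.6, -13724.65]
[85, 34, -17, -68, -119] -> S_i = 85 + -51*i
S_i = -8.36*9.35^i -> [-8.36, -78.17, -730.85, -6833.47, -63892.92]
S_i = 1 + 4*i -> [1, 5, 9, 13, 17]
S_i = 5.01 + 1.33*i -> [5.01, 6.34, 7.67, 9.0, 10.33]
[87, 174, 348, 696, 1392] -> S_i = 87*2^i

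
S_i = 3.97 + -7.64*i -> [3.97, -3.67, -11.31, -18.95, -26.59]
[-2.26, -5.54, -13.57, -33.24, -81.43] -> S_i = -2.26*2.45^i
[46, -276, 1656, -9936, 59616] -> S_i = 46*-6^i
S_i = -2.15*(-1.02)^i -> [-2.15, 2.19, -2.24, 2.28, -2.33]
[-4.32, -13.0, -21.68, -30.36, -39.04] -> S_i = -4.32 + -8.68*i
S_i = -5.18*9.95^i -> [-5.18, -51.54, -512.83, -5102.69, -50771.74]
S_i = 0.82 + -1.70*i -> [0.82, -0.88, -2.58, -4.28, -5.98]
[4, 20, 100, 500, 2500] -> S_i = 4*5^i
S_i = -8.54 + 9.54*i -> [-8.54, 1.0, 10.54, 20.08, 29.62]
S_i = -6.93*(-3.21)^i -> [-6.93, 22.25, -71.41, 229.22, -735.79]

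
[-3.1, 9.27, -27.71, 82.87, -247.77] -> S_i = -3.10*(-2.99)^i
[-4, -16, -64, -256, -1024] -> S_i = -4*4^i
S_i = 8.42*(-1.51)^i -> [8.42, -12.71, 19.2, -28.99, 43.77]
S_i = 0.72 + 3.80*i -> [0.72, 4.52, 8.32, 12.12, 15.92]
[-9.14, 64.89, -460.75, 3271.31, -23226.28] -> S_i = -9.14*(-7.10)^i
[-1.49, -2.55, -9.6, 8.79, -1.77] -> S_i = Random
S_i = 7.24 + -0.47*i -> [7.24, 6.77, 6.3, 5.83, 5.36]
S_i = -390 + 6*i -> [-390, -384, -378, -372, -366]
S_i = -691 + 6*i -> [-691, -685, -679, -673, -667]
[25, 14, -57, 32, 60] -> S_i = Random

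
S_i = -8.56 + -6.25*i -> [-8.56, -14.81, -21.06, -27.31, -33.56]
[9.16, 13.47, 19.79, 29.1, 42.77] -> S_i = 9.16*1.47^i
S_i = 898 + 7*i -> [898, 905, 912, 919, 926]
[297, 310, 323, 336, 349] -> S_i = 297 + 13*i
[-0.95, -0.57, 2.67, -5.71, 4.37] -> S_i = Random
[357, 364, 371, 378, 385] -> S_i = 357 + 7*i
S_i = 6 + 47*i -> [6, 53, 100, 147, 194]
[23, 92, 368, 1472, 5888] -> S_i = 23*4^i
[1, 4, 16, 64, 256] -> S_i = 1*4^i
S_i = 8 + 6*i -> [8, 14, 20, 26, 32]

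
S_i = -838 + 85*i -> [-838, -753, -668, -583, -498]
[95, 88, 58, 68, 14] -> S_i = Random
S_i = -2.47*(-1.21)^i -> [-2.47, 2.99, -3.62, 4.38, -5.29]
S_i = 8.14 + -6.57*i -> [8.14, 1.57, -5.0, -11.57, -18.14]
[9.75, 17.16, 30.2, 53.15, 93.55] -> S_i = 9.75*1.76^i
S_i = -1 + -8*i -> [-1, -9, -17, -25, -33]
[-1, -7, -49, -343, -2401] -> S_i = -1*7^i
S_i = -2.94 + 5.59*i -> [-2.94, 2.65, 8.24, 13.83, 19.42]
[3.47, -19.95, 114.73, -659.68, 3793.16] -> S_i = 3.47*(-5.75)^i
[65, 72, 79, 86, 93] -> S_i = 65 + 7*i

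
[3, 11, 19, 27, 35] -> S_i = 3 + 8*i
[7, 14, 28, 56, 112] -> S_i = 7*2^i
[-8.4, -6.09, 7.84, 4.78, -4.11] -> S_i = Random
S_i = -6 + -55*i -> [-6, -61, -116, -171, -226]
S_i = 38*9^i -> [38, 342, 3078, 27702, 249318]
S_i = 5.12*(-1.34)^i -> [5.12, -6.86, 9.19, -12.32, 16.51]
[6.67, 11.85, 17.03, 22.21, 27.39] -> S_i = 6.67 + 5.18*i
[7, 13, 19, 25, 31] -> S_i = 7 + 6*i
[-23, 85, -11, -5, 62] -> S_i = Random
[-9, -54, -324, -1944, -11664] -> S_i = -9*6^i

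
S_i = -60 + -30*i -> [-60, -90, -120, -150, -180]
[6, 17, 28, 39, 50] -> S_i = 6 + 11*i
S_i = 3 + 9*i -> [3, 12, 21, 30, 39]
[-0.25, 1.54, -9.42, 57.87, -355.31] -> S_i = -0.25*(-6.14)^i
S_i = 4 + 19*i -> [4, 23, 42, 61, 80]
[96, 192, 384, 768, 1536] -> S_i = 96*2^i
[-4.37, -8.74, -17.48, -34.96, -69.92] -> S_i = -4.37*2.00^i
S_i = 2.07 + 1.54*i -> [2.07, 3.61, 5.15, 6.69, 8.23]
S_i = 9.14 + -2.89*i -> [9.14, 6.25, 3.36, 0.47, -2.42]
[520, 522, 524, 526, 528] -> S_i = 520 + 2*i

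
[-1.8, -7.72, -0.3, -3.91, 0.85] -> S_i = Random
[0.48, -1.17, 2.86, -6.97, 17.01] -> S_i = 0.48*(-2.44)^i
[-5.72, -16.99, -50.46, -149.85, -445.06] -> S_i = -5.72*2.97^i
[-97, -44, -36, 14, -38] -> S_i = Random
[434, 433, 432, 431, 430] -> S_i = 434 + -1*i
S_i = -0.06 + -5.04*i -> [-0.06, -5.1, -10.14, -15.18, -20.22]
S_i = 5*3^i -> [5, 15, 45, 135, 405]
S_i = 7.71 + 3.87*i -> [7.71, 11.58, 15.45, 19.32, 23.19]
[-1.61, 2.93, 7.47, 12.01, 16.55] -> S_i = -1.61 + 4.54*i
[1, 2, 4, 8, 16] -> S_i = 1*2^i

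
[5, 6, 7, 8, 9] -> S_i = 5 + 1*i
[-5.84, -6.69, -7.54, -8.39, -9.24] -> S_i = -5.84 + -0.85*i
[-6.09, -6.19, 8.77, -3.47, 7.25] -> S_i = Random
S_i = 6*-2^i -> [6, -12, 24, -48, 96]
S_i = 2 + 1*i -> [2, 3, 4, 5, 6]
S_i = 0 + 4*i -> [0, 4, 8, 12, 16]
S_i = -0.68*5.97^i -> [-0.68, -4.06, -24.24, -144.69, -863.79]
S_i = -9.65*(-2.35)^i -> [-9.65, 22.68, -53.29, 125.24, -294.31]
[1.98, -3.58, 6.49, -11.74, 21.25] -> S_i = 1.98*(-1.81)^i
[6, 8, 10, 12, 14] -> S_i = 6 + 2*i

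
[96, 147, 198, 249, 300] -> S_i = 96 + 51*i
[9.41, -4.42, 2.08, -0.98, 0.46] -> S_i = 9.41*(-0.47)^i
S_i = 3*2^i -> [3, 6, 12, 24, 48]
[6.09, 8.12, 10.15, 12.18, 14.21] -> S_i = 6.09 + 2.03*i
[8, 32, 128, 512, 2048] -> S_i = 8*4^i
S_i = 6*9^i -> [6, 54, 486, 4374, 39366]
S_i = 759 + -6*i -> [759, 753, 747, 741, 735]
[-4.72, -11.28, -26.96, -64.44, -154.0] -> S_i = -4.72*2.39^i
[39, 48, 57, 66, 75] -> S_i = 39 + 9*i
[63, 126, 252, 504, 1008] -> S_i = 63*2^i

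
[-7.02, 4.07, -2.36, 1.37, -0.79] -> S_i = -7.02*(-0.58)^i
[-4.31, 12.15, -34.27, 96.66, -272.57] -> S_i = -4.31*(-2.82)^i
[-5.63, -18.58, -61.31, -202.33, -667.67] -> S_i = -5.63*3.30^i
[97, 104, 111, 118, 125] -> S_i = 97 + 7*i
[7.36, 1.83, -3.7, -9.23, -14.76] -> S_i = 7.36 + -5.53*i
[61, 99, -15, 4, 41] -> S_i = Random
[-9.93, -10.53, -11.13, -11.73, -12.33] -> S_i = -9.93 + -0.60*i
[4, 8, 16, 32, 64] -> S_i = 4*2^i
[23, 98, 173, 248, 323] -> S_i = 23 + 75*i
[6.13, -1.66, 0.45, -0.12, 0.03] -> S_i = 6.13*(-0.27)^i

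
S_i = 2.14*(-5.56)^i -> [2.14, -11.9, 66.16, -367.82, 2045.09]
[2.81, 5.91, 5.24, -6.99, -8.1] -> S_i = Random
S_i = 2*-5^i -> [2, -10, 50, -250, 1250]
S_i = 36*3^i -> [36, 108, 324, 972, 2916]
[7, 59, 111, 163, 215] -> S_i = 7 + 52*i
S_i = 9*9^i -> [9, 81, 729, 6561, 59049]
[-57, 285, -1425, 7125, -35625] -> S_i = -57*-5^i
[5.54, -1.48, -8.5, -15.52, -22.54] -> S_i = 5.54 + -7.02*i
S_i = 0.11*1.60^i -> [0.11, 0.18, 0.28, 0.45, 0.72]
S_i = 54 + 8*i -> [54, 62, 70, 78, 86]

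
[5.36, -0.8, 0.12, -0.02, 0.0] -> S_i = 5.36*(-0.15)^i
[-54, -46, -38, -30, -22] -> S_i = -54 + 8*i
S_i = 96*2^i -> [96, 192, 384, 768, 1536]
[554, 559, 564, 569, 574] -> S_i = 554 + 5*i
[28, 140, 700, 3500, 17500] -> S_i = 28*5^i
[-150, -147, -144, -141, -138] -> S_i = -150 + 3*i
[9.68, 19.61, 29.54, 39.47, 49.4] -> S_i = 9.68 + 9.93*i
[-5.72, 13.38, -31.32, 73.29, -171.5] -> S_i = -5.72*(-2.34)^i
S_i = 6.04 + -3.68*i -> [6.04, 2.36, -1.32, -5.0, -8.68]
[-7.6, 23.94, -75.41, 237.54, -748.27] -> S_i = -7.60*(-3.15)^i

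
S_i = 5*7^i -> [5, 35, 245, 1715, 12005]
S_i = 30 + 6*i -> [30, 36, 42, 48, 54]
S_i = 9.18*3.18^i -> [9.18, 29.19, 92.83, 295.21, 938.75]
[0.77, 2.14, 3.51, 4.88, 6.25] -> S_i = 0.77 + 1.37*i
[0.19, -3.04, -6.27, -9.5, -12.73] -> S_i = 0.19 + -3.23*i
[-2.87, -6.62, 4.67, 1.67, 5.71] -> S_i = Random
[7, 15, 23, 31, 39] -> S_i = 7 + 8*i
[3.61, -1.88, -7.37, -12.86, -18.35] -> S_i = 3.61 + -5.49*i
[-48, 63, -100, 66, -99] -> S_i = Random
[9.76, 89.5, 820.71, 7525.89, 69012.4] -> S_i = 9.76*9.17^i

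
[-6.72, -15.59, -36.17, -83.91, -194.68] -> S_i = -6.72*2.32^i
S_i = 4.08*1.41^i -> [4.08, 5.75, 8.11, 11.44, 16.13]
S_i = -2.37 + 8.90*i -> [-2.37, 6.53, 15.43, 24.33, 33.23]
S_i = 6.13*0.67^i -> [6.13, 4.11, 2.75, 1.84, 1.24]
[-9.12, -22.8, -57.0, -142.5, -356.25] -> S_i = -9.12*2.50^i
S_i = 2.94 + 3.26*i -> [2.94, 6.2, 9.46, 12.72, 15.98]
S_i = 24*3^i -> [24, 72, 216, 648, 1944]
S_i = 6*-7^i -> [6, -42, 294, -2058, 14406]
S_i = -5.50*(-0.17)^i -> [-5.5, 0.94, -0.16, 0.03, -0.0]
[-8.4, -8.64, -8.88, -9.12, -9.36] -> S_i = -8.40 + -0.24*i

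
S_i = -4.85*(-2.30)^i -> [-4.85, 11.15, -25.66, 59.01, -135.72]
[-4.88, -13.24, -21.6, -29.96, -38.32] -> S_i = -4.88 + -8.36*i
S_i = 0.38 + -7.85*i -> [0.38, -7.47, -15.32, -23.17, -31.02]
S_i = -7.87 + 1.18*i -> [-7.87, -6.69, -5.51, -4.33, -3.15]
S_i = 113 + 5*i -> [113, 118, 123, 128, 133]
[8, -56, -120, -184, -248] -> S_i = 8 + -64*i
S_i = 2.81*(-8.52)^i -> [2.81, -23.94, 203.98, -1737.9, 14806.92]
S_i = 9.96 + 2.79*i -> [9.96, 12.75, 15.54, 18.33, 21.12]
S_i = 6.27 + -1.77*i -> [6.27, 4.5, 2.73, 0.96, -0.81]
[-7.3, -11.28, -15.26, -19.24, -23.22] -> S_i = -7.30 + -3.98*i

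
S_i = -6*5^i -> [-6, -30, -150, -750, -3750]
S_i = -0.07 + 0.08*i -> [-0.07, 0.01, 0.09, 0.17, 0.25]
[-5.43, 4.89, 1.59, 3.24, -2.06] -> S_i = Random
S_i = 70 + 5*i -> [70, 75, 80, 85, 90]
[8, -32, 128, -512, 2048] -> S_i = 8*-4^i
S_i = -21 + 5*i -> [-21, -16, -11, -6, -1]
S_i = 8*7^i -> [8, 56, 392, 2744, 19208]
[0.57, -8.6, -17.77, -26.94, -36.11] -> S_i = 0.57 + -9.17*i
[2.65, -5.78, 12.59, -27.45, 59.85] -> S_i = 2.65*(-2.18)^i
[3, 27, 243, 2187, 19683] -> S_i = 3*9^i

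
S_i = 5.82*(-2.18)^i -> [5.82, -12.69, 27.66, -60.3, 131.45]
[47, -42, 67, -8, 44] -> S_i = Random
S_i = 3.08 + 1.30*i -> [3.08, 4.38, 5.68, 6.98, 8.28]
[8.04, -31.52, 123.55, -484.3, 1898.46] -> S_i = 8.04*(-3.92)^i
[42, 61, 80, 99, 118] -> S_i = 42 + 19*i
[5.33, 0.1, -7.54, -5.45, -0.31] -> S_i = Random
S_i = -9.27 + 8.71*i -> [-9.27, -0.56, 8.15, 16.86, 25.57]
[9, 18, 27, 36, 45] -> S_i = 9 + 9*i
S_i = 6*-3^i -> [6, -18, 54, -162, 486]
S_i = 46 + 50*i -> [46, 96, 146, 196, 246]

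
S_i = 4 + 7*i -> [4, 11, 18, 25, 32]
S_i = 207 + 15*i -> [207, 222, 237, 252, 267]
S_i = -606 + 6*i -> [-606, -600, -594, -588, -582]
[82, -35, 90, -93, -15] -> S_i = Random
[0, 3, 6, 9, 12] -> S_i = 0 + 3*i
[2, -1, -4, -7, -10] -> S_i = 2 + -3*i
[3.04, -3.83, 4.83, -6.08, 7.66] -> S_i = 3.04*(-1.26)^i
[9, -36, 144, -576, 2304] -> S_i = 9*-4^i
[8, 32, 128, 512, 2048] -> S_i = 8*4^i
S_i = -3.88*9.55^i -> [-3.88, -37.05, -353.87, -3379.42, -32273.44]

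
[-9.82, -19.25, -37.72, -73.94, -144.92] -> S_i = -9.82*1.96^i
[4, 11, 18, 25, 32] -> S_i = 4 + 7*i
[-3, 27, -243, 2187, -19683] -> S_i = -3*-9^i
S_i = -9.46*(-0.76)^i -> [-9.46, 7.19, -5.46, 4.15, -3.16]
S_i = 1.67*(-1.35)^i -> [1.67, -2.25, 3.04, -4.11, 5.55]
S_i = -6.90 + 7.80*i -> [-6.9, 0.9, 8.7, 16.5, 24.3]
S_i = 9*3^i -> [9, 27, 81, 243, 729]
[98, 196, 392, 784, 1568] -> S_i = 98*2^i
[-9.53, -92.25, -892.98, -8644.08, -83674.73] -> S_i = -9.53*9.68^i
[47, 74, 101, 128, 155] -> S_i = 47 + 27*i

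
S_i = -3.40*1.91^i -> [-3.4, -6.49, -12.4, -23.69, -45.25]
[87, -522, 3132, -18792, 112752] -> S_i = 87*-6^i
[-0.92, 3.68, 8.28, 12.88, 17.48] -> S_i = -0.92 + 4.60*i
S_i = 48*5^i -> [48, 240, 1200, 6000, 30000]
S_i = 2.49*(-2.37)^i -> [2.49, -5.9, 13.99, -33.15, 78.56]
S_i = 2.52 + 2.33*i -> [2.52, 4.85, 7.18, 9.51, 11.84]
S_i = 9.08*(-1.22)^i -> [9.08, -11.08, 13.51, -16.49, 20.12]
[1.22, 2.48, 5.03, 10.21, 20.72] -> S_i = 1.22*2.03^i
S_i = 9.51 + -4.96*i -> [9.51, 4.55, -0.41, -5.37, -10.33]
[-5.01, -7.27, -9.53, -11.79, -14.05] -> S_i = -5.01 + -2.26*i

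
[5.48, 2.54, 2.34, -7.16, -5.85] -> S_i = Random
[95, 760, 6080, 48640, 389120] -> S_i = 95*8^i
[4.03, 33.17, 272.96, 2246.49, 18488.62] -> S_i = 4.03*8.23^i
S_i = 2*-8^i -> [2, -16, 128, -1024, 8192]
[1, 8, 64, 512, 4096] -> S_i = 1*8^i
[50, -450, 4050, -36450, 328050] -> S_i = 50*-9^i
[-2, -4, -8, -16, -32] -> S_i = -2*2^i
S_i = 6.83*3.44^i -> [6.83, 23.5, 80.82, 278.03, 956.43]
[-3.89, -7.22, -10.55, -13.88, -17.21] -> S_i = -3.89 + -3.33*i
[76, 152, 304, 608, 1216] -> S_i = 76*2^i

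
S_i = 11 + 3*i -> [11, 14, 17, 20, 23]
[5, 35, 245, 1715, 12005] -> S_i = 5*7^i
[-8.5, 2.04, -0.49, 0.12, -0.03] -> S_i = -8.50*(-0.24)^i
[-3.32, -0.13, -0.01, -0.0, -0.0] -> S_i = -3.32*0.04^i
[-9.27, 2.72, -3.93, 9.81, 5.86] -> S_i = Random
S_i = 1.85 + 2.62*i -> [1.85, 4.47, 7.09, 9.71, 12.33]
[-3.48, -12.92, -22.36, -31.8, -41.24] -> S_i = -3.48 + -9.44*i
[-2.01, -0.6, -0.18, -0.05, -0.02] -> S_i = -2.01*0.30^i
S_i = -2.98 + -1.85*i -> [-2.98, -4.83, -6.68, -8.53, -10.38]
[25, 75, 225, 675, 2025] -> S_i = 25*3^i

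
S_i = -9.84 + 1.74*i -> [-9.84, -8.1, -6.36, -4.62, -2.88]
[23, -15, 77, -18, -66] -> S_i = Random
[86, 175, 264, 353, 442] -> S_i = 86 + 89*i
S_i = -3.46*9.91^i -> [-3.46, -34.29, -339.8, -3367.42, -33371.11]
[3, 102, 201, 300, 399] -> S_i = 3 + 99*i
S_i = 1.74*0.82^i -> [1.74, 1.43, 1.17, 0.96, 0.79]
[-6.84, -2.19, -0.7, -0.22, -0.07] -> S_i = -6.84*0.32^i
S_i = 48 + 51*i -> [48, 99, 150, 201, 252]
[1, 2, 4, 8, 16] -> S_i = 1*2^i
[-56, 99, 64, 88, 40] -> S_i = Random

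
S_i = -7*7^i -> [-7, -49, -343, -2401, -16807]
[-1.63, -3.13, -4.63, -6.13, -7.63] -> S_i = -1.63 + -1.50*i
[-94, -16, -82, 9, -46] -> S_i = Random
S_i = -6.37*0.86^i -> [-6.37, -5.48, -4.71, -4.05, -3.48]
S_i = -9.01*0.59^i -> [-9.01, -5.32, -3.14, -1.85, -1.09]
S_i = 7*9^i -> [7, 63, 567, 5103, 45927]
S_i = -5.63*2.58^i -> [-5.63, -14.53, -37.48, -96.69, -249.45]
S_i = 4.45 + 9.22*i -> [4.45, 13.67, 22.89, 32.11, 41.33]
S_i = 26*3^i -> [26, 78, 234, 702, 2106]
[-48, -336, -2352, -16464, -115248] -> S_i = -48*7^i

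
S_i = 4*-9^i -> [4, -36, 324, -2916, 26244]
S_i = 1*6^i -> [1, 6, 36, 216, 1296]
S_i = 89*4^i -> [89, 356, 1424, 5696, 22784]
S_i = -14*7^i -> [-14, -98, -686, -4802, -33614]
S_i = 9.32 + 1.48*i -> [9.32, 10.8, 12.28, 13.76, 15.24]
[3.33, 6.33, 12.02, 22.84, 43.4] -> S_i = 3.33*1.90^i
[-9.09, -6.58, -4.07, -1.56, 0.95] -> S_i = -9.09 + 2.51*i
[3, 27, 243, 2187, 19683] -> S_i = 3*9^i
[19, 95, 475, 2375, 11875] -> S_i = 19*5^i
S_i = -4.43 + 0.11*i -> [-4.43, -4.32, -4.21, -4.1, -3.99]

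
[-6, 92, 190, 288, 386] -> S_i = -6 + 98*i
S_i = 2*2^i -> [2, 4, 8, 16, 32]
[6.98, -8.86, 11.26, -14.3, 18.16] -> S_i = 6.98*(-1.27)^i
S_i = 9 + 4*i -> [9, 13, 17, 21, 25]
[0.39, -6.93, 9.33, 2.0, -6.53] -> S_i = Random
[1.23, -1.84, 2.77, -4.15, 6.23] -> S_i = 1.23*(-1.50)^i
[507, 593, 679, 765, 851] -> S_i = 507 + 86*i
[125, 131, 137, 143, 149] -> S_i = 125 + 6*i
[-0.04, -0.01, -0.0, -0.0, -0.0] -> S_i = -0.04*0.17^i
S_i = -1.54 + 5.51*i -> [-1.54, 3.97, 9.48, 14.99, 20.5]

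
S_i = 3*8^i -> [3, 24, 192, 1536, 12288]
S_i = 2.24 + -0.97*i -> [2.24, 1.27, 0.3, -0.67, -1.64]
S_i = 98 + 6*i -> [98, 104, 110, 116, 122]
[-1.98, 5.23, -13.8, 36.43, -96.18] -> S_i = -1.98*(-2.64)^i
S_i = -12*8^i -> [-12, -96, -768, -6144, -49152]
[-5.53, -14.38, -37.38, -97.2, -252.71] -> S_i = -5.53*2.60^i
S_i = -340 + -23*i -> [-340, -363, -386, -409, -432]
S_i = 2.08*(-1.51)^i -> [2.08, -3.14, 4.74, -7.16, 10.81]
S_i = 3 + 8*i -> [3, 11, 19, 27, 35]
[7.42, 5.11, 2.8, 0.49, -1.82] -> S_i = 7.42 + -2.31*i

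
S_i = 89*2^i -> [89, 178, 356, 712, 1424]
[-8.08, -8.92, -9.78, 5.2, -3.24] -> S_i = Random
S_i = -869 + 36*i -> [-869, -833, -797, -761, -725]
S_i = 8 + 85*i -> [8, 93, 178, 263, 348]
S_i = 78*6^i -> [78, 468, 2808, 16848, 101088]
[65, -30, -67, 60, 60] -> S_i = Random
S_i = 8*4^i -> [8, 32, 128, 512, 2048]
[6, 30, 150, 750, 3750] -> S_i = 6*5^i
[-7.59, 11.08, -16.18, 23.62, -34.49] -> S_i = -7.59*(-1.46)^i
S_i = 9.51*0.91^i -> [9.51, 8.65, 7.88, 7.17, 6.52]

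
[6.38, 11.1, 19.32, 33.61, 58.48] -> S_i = 6.38*1.74^i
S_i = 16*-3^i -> [16, -48, 144, -432, 1296]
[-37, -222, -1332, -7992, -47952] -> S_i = -37*6^i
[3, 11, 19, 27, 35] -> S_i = 3 + 8*i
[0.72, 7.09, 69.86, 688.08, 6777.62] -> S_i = 0.72*9.85^i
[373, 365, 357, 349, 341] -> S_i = 373 + -8*i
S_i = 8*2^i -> [8, 16, 32, 64, 128]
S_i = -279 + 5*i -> [-279, -274, -269, -264, -259]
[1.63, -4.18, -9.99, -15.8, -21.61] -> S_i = 1.63 + -5.81*i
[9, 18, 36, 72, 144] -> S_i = 9*2^i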